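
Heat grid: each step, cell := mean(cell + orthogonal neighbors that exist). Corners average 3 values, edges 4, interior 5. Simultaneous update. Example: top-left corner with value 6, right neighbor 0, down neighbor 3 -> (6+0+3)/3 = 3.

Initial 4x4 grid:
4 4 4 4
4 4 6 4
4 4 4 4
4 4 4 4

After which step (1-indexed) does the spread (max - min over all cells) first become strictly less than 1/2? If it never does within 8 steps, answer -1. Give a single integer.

Step 1: max=9/2, min=4, spread=1/2
Step 2: max=111/25, min=4, spread=11/25
  -> spread < 1/2 first at step 2
Step 3: max=5167/1200, min=4, spread=367/1200
Step 4: max=23171/5400, min=1213/300, spread=1337/5400
Step 5: max=689669/162000, min=36469/9000, spread=33227/162000
Step 6: max=20654327/4860000, min=220049/54000, spread=849917/4860000
Step 7: max=616914347/145800000, min=3308533/810000, spread=21378407/145800000
Step 8: max=18462462371/4374000000, min=995688343/243000000, spread=540072197/4374000000

Answer: 2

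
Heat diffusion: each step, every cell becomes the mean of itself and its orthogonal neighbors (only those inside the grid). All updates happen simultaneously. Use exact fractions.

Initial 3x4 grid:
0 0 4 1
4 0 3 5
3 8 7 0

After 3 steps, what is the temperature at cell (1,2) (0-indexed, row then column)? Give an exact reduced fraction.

Answer: 19199/6000

Derivation:
Step 1: cell (1,2) = 19/5
Step 2: cell (1,2) = 311/100
Step 3: cell (1,2) = 19199/6000
Full grid after step 3:
  859/432 1921/900 2251/900 6053/2160
  38491/14400 17729/6000 19199/6000 45241/14400
  517/144 1501/400 4543/1200 2671/720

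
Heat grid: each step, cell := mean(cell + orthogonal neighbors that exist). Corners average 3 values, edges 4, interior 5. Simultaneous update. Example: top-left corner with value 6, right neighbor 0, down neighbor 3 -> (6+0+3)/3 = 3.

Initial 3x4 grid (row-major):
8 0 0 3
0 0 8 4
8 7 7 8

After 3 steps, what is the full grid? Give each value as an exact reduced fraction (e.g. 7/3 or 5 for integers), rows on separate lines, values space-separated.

Answer: 1319/432 21373/7200 24293/7200 3919/1080
1693/450 23689/6000 12767/3000 69311/14400
55/12 2929/600 19909/3600 12143/2160

Derivation:
After step 1:
  8/3 2 11/4 7/3
  4 3 19/5 23/4
  5 11/2 15/2 19/3
After step 2:
  26/9 125/48 653/240 65/18
  11/3 183/50 114/25 1093/240
  29/6 21/4 347/60 235/36
After step 3:
  1319/432 21373/7200 24293/7200 3919/1080
  1693/450 23689/6000 12767/3000 69311/14400
  55/12 2929/600 19909/3600 12143/2160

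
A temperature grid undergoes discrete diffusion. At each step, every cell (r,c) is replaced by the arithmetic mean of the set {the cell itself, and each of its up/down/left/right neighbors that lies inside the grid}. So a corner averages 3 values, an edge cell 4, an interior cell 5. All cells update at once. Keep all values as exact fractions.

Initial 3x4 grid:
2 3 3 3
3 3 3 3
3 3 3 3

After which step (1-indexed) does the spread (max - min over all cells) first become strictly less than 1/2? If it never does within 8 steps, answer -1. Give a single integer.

Step 1: max=3, min=8/3, spread=1/3
  -> spread < 1/2 first at step 1
Step 2: max=3, min=49/18, spread=5/18
Step 3: max=3, min=607/216, spread=41/216
Step 4: max=3, min=73543/25920, spread=4217/25920
Step 5: max=21521/7200, min=4456451/1555200, spread=38417/311040
Step 6: max=429403/144000, min=268735789/93312000, spread=1903471/18662400
Step 7: max=12844241/4320000, min=16195170911/5598720000, spread=18038617/223948800
Step 8: max=1153473241/388800000, min=974501417149/335923200000, spread=883978523/13436928000

Answer: 1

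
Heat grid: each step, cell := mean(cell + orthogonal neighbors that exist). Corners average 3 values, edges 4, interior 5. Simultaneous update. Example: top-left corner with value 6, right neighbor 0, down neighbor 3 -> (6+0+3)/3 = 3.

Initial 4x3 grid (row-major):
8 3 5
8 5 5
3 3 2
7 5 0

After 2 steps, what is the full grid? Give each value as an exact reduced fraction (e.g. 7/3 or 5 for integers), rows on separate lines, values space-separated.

After step 1:
  19/3 21/4 13/3
  6 24/5 17/4
  21/4 18/5 5/2
  5 15/4 7/3
After step 2:
  211/36 1243/240 83/18
  1343/240 239/50 953/240
  397/80 199/50 761/240
  14/3 881/240 103/36

Answer: 211/36 1243/240 83/18
1343/240 239/50 953/240
397/80 199/50 761/240
14/3 881/240 103/36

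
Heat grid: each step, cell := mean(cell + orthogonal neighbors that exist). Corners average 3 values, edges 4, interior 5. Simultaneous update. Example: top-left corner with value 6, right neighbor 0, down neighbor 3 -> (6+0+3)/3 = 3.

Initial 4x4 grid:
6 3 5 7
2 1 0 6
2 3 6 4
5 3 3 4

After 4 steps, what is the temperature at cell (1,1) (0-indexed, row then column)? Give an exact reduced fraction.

Step 1: cell (1,1) = 9/5
Step 2: cell (1,1) = 149/50
Step 3: cell (1,1) = 3659/1200
Step 4: cell (1,1) = 119537/36000
Full grid after step 4:
  208759/64800 73123/21600 141373/36000 90787/21600
  132227/43200 119537/36000 73747/20000 301031/72000
  676367/216000 579629/180000 665731/180000 854869/216000
  41299/12960 365611/108000 392387/108000 256753/64800

Answer: 119537/36000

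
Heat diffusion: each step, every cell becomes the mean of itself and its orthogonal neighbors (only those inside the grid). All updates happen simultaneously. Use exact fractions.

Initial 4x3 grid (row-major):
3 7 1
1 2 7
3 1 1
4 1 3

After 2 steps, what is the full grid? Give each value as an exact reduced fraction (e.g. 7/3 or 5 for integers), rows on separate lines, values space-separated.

After step 1:
  11/3 13/4 5
  9/4 18/5 11/4
  9/4 8/5 3
  8/3 9/4 5/3
After step 2:
  55/18 931/240 11/3
  353/120 269/100 287/80
  263/120 127/50 541/240
  43/18 491/240 83/36

Answer: 55/18 931/240 11/3
353/120 269/100 287/80
263/120 127/50 541/240
43/18 491/240 83/36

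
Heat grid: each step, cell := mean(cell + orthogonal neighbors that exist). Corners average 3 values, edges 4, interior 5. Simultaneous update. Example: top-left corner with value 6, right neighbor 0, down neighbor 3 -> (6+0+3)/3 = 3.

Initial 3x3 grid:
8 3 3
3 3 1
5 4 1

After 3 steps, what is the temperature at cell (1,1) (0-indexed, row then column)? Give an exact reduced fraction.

Step 1: cell (1,1) = 14/5
Step 2: cell (1,1) = 341/100
Step 3: cell (1,1) = 6509/2000
Full grid after step 3:
  1091/270 17207/4800 6233/2160
  57671/14400 6509/2000 4937/1800
  166/45 15407/4800 617/240

Answer: 6509/2000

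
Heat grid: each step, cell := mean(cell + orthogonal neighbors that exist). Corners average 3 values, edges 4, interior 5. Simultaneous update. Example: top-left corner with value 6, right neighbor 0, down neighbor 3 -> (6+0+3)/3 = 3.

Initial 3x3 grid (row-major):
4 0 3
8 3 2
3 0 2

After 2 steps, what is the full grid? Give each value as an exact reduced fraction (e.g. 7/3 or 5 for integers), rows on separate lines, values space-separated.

Answer: 11/3 323/120 20/9
443/120 141/50 81/40
61/18 12/5 35/18

Derivation:
After step 1:
  4 5/2 5/3
  9/2 13/5 5/2
  11/3 2 4/3
After step 2:
  11/3 323/120 20/9
  443/120 141/50 81/40
  61/18 12/5 35/18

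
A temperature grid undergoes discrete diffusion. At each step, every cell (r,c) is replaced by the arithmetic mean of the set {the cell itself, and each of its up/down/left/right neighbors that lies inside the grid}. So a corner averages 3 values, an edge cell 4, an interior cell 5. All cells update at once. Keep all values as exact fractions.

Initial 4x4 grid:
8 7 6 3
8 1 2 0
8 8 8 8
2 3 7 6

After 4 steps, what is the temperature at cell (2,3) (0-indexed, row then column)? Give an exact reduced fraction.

Answer: 379819/72000

Derivation:
Step 1: cell (2,3) = 11/2
Step 2: cell (2,3) = 447/80
Step 3: cell (2,3) = 12577/2400
Step 4: cell (2,3) = 379819/72000
Full grid after step 4:
  378037/64800 583229/108000 2197/480 91499/21600
  1266373/216000 193799/36000 3927/800 65047/14400
  1218797/216000 1004183/180000 106259/20000 379819/72000
  362609/64800 599551/108000 68479/12000 122047/21600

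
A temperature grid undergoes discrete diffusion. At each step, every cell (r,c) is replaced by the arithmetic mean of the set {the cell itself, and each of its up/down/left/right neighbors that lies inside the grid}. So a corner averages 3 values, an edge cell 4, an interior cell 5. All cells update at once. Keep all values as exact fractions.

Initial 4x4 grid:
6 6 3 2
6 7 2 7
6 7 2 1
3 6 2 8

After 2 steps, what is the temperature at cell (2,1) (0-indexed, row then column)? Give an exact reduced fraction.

Step 1: cell (2,1) = 28/5
Step 2: cell (2,1) = 24/5
Full grid after step 2:
  71/12 407/80 339/80 41/12
  467/80 543/100 377/100 157/40
  447/80 24/5 108/25 419/120
  5 49/10 58/15 38/9

Answer: 24/5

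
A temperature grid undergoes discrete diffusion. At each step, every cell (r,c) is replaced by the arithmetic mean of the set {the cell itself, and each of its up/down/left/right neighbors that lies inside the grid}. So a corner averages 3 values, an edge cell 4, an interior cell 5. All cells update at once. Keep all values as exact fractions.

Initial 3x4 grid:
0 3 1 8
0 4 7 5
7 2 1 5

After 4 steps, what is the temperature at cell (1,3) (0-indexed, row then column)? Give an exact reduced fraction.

Answer: 3727979/864000

Derivation:
Step 1: cell (1,3) = 25/4
Step 2: cell (1,3) = 1091/240
Step 3: cell (1,3) = 67081/14400
Step 4: cell (1,3) = 3727979/864000
Full grid after step 4:
  113177/43200 223607/72000 821761/216000 569021/129600
  267941/96000 378757/120000 1415521/360000 3727979/864000
  127777/43200 80369/24000 827761/216000 555821/129600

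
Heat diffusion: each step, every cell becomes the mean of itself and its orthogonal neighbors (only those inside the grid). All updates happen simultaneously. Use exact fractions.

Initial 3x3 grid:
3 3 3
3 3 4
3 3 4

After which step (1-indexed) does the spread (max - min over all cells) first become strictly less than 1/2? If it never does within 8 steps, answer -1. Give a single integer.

Step 1: max=11/3, min=3, spread=2/3
Step 2: max=125/36, min=3, spread=17/36
  -> spread < 1/2 first at step 2
Step 3: max=7327/2160, min=551/180, spread=143/432
Step 4: max=431549/129600, min=8363/2700, spread=1205/5184
Step 5: max=25627303/7776000, min=225541/72000, spread=10151/62208
Step 6: max=1525349141/466560000, min=61329209/19440000, spread=85517/746496
Step 7: max=91053190927/27993600000, min=7400153671/2332800000, spread=720431/8957952
Step 8: max=5442462194669/1679616000000, min=18568161863/5832000000, spread=6069221/107495424

Answer: 2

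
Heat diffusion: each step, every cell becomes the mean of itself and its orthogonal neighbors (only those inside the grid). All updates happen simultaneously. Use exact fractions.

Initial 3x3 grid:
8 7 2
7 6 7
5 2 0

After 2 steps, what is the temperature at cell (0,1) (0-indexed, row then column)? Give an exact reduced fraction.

Step 1: cell (0,1) = 23/4
Step 2: cell (0,1) = 1453/240
Full grid after step 2:
  235/36 1453/240 89/18
  243/40 501/100 1073/240
  173/36 1003/240 10/3

Answer: 1453/240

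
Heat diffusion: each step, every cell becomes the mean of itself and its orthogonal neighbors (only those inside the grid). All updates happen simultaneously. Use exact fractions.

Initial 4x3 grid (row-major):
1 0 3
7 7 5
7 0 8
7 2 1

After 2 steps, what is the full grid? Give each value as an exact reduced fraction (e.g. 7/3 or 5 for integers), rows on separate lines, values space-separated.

Answer: 131/36 713/240 67/18
1033/240 113/25 943/240
1253/240 397/100 1063/240
157/36 163/40 29/9

Derivation:
After step 1:
  8/3 11/4 8/3
  11/2 19/5 23/4
  21/4 24/5 7/2
  16/3 5/2 11/3
After step 2:
  131/36 713/240 67/18
  1033/240 113/25 943/240
  1253/240 397/100 1063/240
  157/36 163/40 29/9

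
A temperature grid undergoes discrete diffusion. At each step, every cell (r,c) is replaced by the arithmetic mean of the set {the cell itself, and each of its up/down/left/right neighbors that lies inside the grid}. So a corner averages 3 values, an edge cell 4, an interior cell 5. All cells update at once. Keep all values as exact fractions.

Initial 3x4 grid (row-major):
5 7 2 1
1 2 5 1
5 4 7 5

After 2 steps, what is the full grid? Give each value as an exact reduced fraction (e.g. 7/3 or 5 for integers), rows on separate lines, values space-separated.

After step 1:
  13/3 4 15/4 4/3
  13/4 19/5 17/5 3
  10/3 9/2 21/4 13/3
After step 2:
  139/36 953/240 749/240 97/36
  883/240 379/100 96/25 181/60
  133/36 1013/240 1049/240 151/36

Answer: 139/36 953/240 749/240 97/36
883/240 379/100 96/25 181/60
133/36 1013/240 1049/240 151/36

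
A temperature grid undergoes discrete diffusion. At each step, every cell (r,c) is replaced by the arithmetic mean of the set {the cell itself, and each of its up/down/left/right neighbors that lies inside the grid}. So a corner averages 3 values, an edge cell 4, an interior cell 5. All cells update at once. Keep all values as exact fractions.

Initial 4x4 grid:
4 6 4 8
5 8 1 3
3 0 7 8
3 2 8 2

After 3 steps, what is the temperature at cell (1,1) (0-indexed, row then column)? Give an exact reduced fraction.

Step 1: cell (1,1) = 4
Step 2: cell (1,1) = 231/50
Step 3: cell (1,1) = 2201/500
Full grid after step 3:
  85/18 11737/2400 11593/2400 3547/720
  10547/2400 2201/500 9497/2000 2947/600
  25993/7200 24337/6000 573/125 999/200
  1463/432 6757/1800 2737/600 101/20

Answer: 2201/500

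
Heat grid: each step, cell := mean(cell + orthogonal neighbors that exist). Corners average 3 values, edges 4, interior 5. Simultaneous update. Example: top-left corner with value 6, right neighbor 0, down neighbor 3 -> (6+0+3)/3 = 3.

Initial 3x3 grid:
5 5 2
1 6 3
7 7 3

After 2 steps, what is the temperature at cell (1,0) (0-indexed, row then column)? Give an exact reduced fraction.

Answer: 1069/240

Derivation:
Step 1: cell (1,0) = 19/4
Step 2: cell (1,0) = 1069/240
Full grid after step 2:
  155/36 159/40 34/9
  1069/240 229/50 467/120
  31/6 1169/240 163/36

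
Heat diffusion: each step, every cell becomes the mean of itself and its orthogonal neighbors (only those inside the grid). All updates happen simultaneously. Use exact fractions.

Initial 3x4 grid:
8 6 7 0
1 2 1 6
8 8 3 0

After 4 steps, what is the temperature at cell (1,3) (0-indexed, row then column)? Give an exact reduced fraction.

Answer: 2943197/864000

Derivation:
Step 1: cell (1,3) = 7/4
Step 2: cell (1,3) = 773/240
Step 3: cell (1,3) = 43663/14400
Step 4: cell (1,3) = 2943197/864000
Full grid after step 4:
  69067/14400 315001/72000 855323/216000 449383/129600
  4059517/864000 1597103/360000 1322503/360000 2943197/864000
  614603/129600 919003/216000 269441/72000 46487/14400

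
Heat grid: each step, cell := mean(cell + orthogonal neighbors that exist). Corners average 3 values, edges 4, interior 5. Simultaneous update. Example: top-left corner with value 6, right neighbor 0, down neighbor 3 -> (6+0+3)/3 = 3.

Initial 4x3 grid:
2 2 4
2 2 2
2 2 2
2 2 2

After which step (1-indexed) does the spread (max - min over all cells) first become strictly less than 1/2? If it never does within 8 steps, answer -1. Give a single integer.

Step 1: max=8/3, min=2, spread=2/3
Step 2: max=23/9, min=2, spread=5/9
Step 3: max=257/108, min=2, spread=41/108
  -> spread < 1/2 first at step 3
Step 4: max=30137/12960, min=2, spread=4217/12960
Step 5: max=1764349/777600, min=7279/3600, spread=38417/155520
Step 6: max=104512211/46656000, min=146597/72000, spread=1903471/9331200
Step 7: max=6199709089/2799360000, min=4435759/2160000, spread=18038617/111974400
Step 8: max=369191382851/167961600000, min=401726759/194400000, spread=883978523/6718464000

Answer: 3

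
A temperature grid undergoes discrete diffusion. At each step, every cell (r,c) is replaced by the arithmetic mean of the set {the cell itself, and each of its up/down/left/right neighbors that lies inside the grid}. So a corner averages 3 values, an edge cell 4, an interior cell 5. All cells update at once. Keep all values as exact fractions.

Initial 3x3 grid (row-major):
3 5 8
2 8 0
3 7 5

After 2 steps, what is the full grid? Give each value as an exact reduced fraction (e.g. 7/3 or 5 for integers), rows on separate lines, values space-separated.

After step 1:
  10/3 6 13/3
  4 22/5 21/4
  4 23/4 4
After step 2:
  40/9 271/60 187/36
  59/15 127/25 1079/240
  55/12 363/80 5

Answer: 40/9 271/60 187/36
59/15 127/25 1079/240
55/12 363/80 5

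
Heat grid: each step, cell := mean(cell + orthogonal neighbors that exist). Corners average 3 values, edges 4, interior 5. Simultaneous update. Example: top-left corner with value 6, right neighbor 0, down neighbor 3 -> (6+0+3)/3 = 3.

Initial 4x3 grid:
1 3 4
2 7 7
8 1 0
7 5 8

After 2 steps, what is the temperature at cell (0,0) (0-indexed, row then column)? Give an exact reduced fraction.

Step 1: cell (0,0) = 2
Step 2: cell (0,0) = 41/12
Full grid after step 2:
  41/12 173/48 155/36
  15/4 419/100 103/24
  149/30 439/100 511/120
  197/36 409/80 163/36

Answer: 41/12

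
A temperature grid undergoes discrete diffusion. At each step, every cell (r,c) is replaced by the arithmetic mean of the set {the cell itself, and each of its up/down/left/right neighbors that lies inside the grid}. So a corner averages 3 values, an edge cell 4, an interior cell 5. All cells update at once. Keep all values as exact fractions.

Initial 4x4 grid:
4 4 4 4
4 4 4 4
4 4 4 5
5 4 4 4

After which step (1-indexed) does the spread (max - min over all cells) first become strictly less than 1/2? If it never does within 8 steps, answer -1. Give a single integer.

Answer: 1

Derivation:
Step 1: max=13/3, min=4, spread=1/3
  -> spread < 1/2 first at step 1
Step 2: max=77/18, min=4, spread=5/18
Step 3: max=9107/2160, min=4, spread=467/2160
Step 4: max=270857/64800, min=1159/288, spread=5041/32400
Step 5: max=8118491/1944000, min=2524/625, spread=1339207/9720000
Step 6: max=242707769/58320000, min=26244023/6480000, spread=3255781/29160000
Step 7: max=7270257467/1749600000, min=157900817/38880000, spread=82360351/874800000
Step 8: max=217683489857/52488000000, min=1581735809/388800000, spread=2074577821/26244000000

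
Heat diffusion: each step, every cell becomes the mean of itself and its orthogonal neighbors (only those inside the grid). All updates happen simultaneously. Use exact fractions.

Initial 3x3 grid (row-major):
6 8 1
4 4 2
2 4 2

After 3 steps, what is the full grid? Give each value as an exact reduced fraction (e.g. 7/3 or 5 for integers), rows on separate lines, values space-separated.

After step 1:
  6 19/4 11/3
  4 22/5 9/4
  10/3 3 8/3
After step 2:
  59/12 1129/240 32/9
  133/30 92/25 779/240
  31/9 67/20 95/36
After step 3:
  3373/720 60683/14400 2071/540
  14827/3600 1456/375 47233/14400
  2021/540 1967/600 6649/2160

Answer: 3373/720 60683/14400 2071/540
14827/3600 1456/375 47233/14400
2021/540 1967/600 6649/2160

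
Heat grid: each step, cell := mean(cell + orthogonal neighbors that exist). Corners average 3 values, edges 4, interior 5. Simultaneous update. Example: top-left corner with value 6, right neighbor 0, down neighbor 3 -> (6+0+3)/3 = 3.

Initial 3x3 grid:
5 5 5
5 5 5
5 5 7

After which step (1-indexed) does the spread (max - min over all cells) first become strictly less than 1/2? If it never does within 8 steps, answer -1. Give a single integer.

Answer: 3

Derivation:
Step 1: max=17/3, min=5, spread=2/3
Step 2: max=50/9, min=5, spread=5/9
Step 3: max=581/108, min=5, spread=41/108
  -> spread < 1/2 first at step 3
Step 4: max=34531/6480, min=911/180, spread=347/1296
Step 5: max=2050937/388800, min=9157/1800, spread=2921/15552
Step 6: max=122468539/23328000, min=1105483/216000, spread=24611/186624
Step 7: max=7317122033/1399680000, min=24956741/4860000, spread=207329/2239488
Step 8: max=437933952451/83980800000, min=1334801599/259200000, spread=1746635/26873856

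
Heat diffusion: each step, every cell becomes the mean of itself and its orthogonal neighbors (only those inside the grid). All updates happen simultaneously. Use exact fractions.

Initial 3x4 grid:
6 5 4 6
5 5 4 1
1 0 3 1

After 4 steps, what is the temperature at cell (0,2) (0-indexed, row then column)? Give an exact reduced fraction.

Step 1: cell (0,2) = 19/4
Step 2: cell (0,2) = 1009/240
Step 3: cell (0,2) = 29017/7200
Step 4: cell (0,2) = 830449/216000
Full grid after step 4:
  547669/129600 892589/216000 830449/216000 232537/64800
  3240371/864000 1297189/360000 150233/45000 169421/54000
  46741/14400 219113/72000 609199/216000 177037/64800

Answer: 830449/216000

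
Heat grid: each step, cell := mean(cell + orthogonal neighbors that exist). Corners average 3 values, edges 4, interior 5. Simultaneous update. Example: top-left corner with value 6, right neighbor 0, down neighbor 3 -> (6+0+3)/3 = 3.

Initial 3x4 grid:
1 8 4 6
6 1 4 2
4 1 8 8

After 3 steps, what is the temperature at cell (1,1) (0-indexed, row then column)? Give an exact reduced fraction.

Step 1: cell (1,1) = 4
Step 2: cell (1,1) = 89/25
Step 3: cell (1,1) = 24949/6000
Full grid after step 3:
  49/12 1207/300 5473/1200 206/45
  13229/3600 24949/6000 8723/2000 983/200
  1643/432 28243/7200 11321/2400 3541/720

Answer: 24949/6000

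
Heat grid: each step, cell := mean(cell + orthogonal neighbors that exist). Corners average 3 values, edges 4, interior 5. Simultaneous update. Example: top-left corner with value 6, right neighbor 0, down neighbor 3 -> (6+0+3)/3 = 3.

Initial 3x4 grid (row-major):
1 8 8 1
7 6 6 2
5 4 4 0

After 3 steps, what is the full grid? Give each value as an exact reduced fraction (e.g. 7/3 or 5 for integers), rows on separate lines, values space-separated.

Answer: 11837/2160 1207/225 17387/3600 8827/2160
75443/14400 15611/3000 6643/1500 51593/14400
2753/540 34349/7200 9583/2400 389/120

Derivation:
After step 1:
  16/3 23/4 23/4 11/3
  19/4 31/5 26/5 9/4
  16/3 19/4 7/2 2
After step 2:
  95/18 691/120 611/120 35/9
  1297/240 533/100 229/50 787/240
  89/18 1187/240 309/80 31/12
After step 3:
  11837/2160 1207/225 17387/3600 8827/2160
  75443/14400 15611/3000 6643/1500 51593/14400
  2753/540 34349/7200 9583/2400 389/120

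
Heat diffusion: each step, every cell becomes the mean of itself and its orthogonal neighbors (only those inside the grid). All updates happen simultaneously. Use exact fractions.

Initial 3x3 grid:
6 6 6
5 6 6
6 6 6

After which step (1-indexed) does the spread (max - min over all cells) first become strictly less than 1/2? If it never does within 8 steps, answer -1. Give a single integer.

Step 1: max=6, min=17/3, spread=1/3
  -> spread < 1/2 first at step 1
Step 2: max=6, min=1373/240, spread=67/240
Step 3: max=1193/200, min=12523/2160, spread=1807/10800
Step 4: max=32039/5400, min=5026037/864000, spread=33401/288000
Step 5: max=3196609/540000, min=45426067/7776000, spread=3025513/38880000
Step 6: max=170044051/28800000, min=18197473133/3110400000, spread=53531/995328
Step 7: max=45864883949/7776000000, min=1093711074151/186624000000, spread=450953/11943936
Step 8: max=5497711389481/933120000000, min=65675736439397/11197440000000, spread=3799043/143327232

Answer: 1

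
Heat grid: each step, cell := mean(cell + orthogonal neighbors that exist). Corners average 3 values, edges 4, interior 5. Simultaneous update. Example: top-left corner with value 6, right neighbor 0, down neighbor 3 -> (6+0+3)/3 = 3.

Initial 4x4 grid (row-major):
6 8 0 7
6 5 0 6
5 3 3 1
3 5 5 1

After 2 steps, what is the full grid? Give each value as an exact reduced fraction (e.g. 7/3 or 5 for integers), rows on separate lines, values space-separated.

Answer: 203/36 587/120 469/120 139/36
1249/240 433/100 337/100 803/240
1097/240 77/20 313/100 659/240
151/36 481/120 367/120 103/36

Derivation:
After step 1:
  20/3 19/4 15/4 13/3
  11/2 22/5 14/5 7/2
  17/4 21/5 12/5 11/4
  13/3 4 7/2 7/3
After step 2:
  203/36 587/120 469/120 139/36
  1249/240 433/100 337/100 803/240
  1097/240 77/20 313/100 659/240
  151/36 481/120 367/120 103/36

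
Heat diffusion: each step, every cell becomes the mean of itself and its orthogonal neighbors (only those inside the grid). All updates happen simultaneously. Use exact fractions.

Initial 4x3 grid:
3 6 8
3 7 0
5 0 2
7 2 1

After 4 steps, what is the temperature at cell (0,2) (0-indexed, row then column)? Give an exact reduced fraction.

Step 1: cell (0,2) = 14/3
Step 2: cell (0,2) = 179/36
Step 3: cell (0,2) = 1139/270
Step 4: cell (0,2) = 135707/32400
Full grid after step 4:
  95413/21600 228457/54000 135707/32400
  285661/72000 704149/180000 190777/54000
  790183/216000 283837/90000 160327/54000
  26603/8100 1291081/432000 164449/64800

Answer: 135707/32400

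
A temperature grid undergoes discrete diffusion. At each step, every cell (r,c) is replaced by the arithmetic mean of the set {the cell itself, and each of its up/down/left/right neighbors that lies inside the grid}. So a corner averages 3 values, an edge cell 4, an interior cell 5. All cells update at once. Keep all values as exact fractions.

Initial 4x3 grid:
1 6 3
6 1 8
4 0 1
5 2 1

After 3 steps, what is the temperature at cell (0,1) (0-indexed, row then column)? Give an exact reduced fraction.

Answer: 5779/1600

Derivation:
Step 1: cell (0,1) = 11/4
Step 2: cell (0,1) = 339/80
Step 3: cell (0,1) = 5779/1600
Full grid after step 3:
  4111/1080 5779/1600 4331/1080
  23663/7200 7093/2000 23263/7200
  22993/7200 2619/1000 19493/7200
  5971/2160 3013/1200 4511/2160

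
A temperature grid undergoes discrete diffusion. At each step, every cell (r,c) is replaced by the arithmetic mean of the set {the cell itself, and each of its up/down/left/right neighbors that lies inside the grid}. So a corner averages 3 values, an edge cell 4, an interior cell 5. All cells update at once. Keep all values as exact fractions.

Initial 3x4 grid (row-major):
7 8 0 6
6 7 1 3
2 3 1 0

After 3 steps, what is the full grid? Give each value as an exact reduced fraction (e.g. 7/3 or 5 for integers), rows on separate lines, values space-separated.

After step 1:
  7 11/2 15/4 3
  11/2 5 12/5 5/2
  11/3 13/4 5/4 4/3
After step 2:
  6 85/16 293/80 37/12
  127/24 433/100 149/50 277/120
  149/36 79/24 247/120 61/36
After step 3:
  797/144 3861/800 9023/2400 2173/720
  35569/7200 25447/6000 18407/6000 18119/7200
  229/54 12437/3600 4511/1800 1091/540

Answer: 797/144 3861/800 9023/2400 2173/720
35569/7200 25447/6000 18407/6000 18119/7200
229/54 12437/3600 4511/1800 1091/540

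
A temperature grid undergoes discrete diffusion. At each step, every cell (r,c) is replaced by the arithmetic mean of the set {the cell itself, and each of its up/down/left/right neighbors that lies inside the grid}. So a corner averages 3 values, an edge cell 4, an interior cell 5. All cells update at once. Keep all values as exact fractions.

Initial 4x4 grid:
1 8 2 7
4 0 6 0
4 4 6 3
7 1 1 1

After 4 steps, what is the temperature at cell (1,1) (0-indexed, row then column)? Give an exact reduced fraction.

Step 1: cell (1,1) = 22/5
Step 2: cell (1,1) = 76/25
Step 3: cell (1,1) = 11611/3000
Step 4: cell (1,1) = 313633/90000
Full grid after step 4:
  115441/32400 411589/108000 131227/36000 1703/450
  200867/54000 313633/90000 18311/5000 120797/36000
  63257/18000 35603/10000 1399/450 336167/108000
  12983/3600 117209/36000 329687/108000 44227/16200

Answer: 313633/90000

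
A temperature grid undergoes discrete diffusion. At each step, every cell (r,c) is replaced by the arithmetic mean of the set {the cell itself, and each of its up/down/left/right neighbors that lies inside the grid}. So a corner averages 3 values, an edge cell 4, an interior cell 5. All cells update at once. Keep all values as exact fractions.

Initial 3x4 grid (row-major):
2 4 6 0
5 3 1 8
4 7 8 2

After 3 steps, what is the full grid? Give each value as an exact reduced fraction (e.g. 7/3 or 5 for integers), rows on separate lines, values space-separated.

Answer: 407/108 881/225 836/225 8737/2160
10159/2400 2073/500 26731/6000 58679/14400
989/216 17371/3600 1839/400 3449/720

Derivation:
After step 1:
  11/3 15/4 11/4 14/3
  7/2 4 26/5 11/4
  16/3 11/2 9/2 6
After step 2:
  131/36 85/24 491/120 61/18
  33/8 439/100 96/25 1117/240
  43/9 29/6 53/10 53/12
After step 3:
  407/108 881/225 836/225 8737/2160
  10159/2400 2073/500 26731/6000 58679/14400
  989/216 17371/3600 1839/400 3449/720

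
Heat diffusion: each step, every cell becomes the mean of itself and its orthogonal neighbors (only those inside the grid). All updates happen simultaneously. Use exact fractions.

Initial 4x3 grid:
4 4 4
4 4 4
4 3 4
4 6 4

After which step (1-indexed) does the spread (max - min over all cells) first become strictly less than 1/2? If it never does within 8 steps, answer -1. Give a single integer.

Step 1: max=14/3, min=15/4, spread=11/12
Step 2: max=1067/240, min=311/80, spread=67/120
Step 3: max=577/135, min=787/200, spread=1831/5400
  -> spread < 1/2 first at step 3
Step 4: max=730039/172800, min=18977/4800, spread=46867/172800
Step 5: max=6492269/1555200, min=85831/21600, spread=312437/1555200
Step 6: max=2585747023/622080000, min=68838313/17280000, spread=21513551/124416000
Step 7: max=154306062797/37324800000, min=207389261/51840000, spread=4985794877/37324800000
Step 8: max=9236651327623/2239488000000, min=83112900931/20736000000, spread=10418321083/89579520000

Answer: 3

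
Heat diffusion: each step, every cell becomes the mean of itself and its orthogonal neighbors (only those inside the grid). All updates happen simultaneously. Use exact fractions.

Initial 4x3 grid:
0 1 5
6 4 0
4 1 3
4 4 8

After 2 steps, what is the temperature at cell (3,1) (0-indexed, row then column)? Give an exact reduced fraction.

Step 1: cell (3,1) = 17/4
Step 2: cell (3,1) = 329/80
Full grid after step 2:
  25/9 277/120 5/2
  719/240 73/25 13/5
  289/80 83/25 71/20
  4 329/80 49/12

Answer: 329/80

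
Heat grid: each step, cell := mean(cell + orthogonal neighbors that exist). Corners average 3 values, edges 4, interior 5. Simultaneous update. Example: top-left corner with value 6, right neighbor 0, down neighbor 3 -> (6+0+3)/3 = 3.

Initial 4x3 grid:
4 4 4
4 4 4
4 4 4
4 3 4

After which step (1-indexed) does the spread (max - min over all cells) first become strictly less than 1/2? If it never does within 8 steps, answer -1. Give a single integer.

Step 1: max=4, min=11/3, spread=1/3
  -> spread < 1/2 first at step 1
Step 2: max=4, min=893/240, spread=67/240
Step 3: max=4, min=8203/2160, spread=437/2160
Step 4: max=3991/1000, min=3298469/864000, spread=29951/172800
Step 5: max=13421/3375, min=29888179/7776000, spread=206761/1555200
Step 6: max=21434329/5400000, min=11985404429/3110400000, spread=14430763/124416000
Step 7: max=1710347273/432000000, min=721388258311/186624000000, spread=139854109/1492992000
Step 8: max=153668771023/38880000000, min=43367288109749/11197440000000, spread=7114543559/89579520000

Answer: 1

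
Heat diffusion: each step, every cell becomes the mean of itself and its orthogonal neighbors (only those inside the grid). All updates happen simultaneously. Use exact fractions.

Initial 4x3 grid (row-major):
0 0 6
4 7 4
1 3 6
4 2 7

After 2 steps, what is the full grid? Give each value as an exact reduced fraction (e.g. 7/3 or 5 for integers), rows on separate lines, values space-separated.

After step 1:
  4/3 13/4 10/3
  3 18/5 23/4
  3 19/5 5
  7/3 4 5
After step 2:
  91/36 691/240 37/9
  41/15 97/25 1061/240
  91/30 97/25 391/80
  28/9 227/60 14/3

Answer: 91/36 691/240 37/9
41/15 97/25 1061/240
91/30 97/25 391/80
28/9 227/60 14/3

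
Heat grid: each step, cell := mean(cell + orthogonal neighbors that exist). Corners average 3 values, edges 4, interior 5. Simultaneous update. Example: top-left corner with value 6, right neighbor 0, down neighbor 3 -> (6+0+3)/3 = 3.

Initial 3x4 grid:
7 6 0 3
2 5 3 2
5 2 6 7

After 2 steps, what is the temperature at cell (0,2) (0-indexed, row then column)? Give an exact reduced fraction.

Answer: 371/120

Derivation:
Step 1: cell (0,2) = 3
Step 2: cell (0,2) = 371/120
Full grid after step 2:
  19/4 161/40 371/120 101/36
  327/80 411/100 361/100 817/240
  49/12 39/10 43/10 53/12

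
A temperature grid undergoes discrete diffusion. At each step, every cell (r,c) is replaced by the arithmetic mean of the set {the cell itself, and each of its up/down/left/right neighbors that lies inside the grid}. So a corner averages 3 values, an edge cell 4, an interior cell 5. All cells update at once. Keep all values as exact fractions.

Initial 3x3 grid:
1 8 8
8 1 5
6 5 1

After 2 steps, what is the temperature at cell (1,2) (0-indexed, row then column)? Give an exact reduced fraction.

Step 1: cell (1,2) = 15/4
Step 2: cell (1,2) = 1189/240
Full grid after step 2:
  85/18 677/120 61/12
  107/20 209/50 1189/240
  163/36 373/80 32/9

Answer: 1189/240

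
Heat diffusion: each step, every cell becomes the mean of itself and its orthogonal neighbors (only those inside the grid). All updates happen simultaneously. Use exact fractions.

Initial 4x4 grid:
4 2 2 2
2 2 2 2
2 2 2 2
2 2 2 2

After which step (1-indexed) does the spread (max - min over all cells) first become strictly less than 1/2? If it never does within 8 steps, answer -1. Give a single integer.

Answer: 3

Derivation:
Step 1: max=8/3, min=2, spread=2/3
Step 2: max=23/9, min=2, spread=5/9
Step 3: max=257/108, min=2, spread=41/108
  -> spread < 1/2 first at step 3
Step 4: max=7523/3240, min=2, spread=1043/3240
Step 5: max=219953/97200, min=2, spread=25553/97200
Step 6: max=6503459/2916000, min=18079/9000, spread=645863/2916000
Step 7: max=192601691/87480000, min=120971/60000, spread=16225973/87480000
Step 8: max=5726277983/2624400000, min=54701/27000, spread=409340783/2624400000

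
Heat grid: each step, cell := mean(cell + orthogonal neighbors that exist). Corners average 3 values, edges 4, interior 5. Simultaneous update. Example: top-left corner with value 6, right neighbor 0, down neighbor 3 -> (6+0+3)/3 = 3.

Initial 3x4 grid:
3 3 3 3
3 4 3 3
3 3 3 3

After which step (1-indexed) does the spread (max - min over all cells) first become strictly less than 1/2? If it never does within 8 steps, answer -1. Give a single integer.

Answer: 1

Derivation:
Step 1: max=13/4, min=3, spread=1/4
  -> spread < 1/2 first at step 1
Step 2: max=323/100, min=3, spread=23/100
Step 3: max=15211/4800, min=1213/400, spread=131/960
Step 4: max=136151/43200, min=21991/7200, spread=841/8640
Step 5: max=54382051/17280000, min=4413373/1440000, spread=56863/691200
Step 6: max=488094341/155520000, min=39869543/12960000, spread=386393/6220800
Step 7: max=195017723131/62208000000, min=15972358813/5184000000, spread=26795339/497664000
Step 8: max=11681255714129/3732480000000, min=960206149667/311040000000, spread=254051069/5971968000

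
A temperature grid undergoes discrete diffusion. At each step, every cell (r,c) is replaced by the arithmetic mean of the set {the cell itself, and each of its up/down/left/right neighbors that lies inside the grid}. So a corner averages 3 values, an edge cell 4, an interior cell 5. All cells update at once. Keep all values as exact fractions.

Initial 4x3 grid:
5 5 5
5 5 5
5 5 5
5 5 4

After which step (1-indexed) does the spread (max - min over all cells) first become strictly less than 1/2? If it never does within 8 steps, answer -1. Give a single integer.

Step 1: max=5, min=14/3, spread=1/3
  -> spread < 1/2 first at step 1
Step 2: max=5, min=85/18, spread=5/18
Step 3: max=5, min=1039/216, spread=41/216
Step 4: max=5, min=125383/25920, spread=4217/25920
Step 5: max=35921/7200, min=7566851/1555200, spread=38417/311040
Step 6: max=717403/144000, min=455359789/93312000, spread=1903471/18662400
Step 7: max=21484241/4320000, min=27392610911/5598720000, spread=18038617/223948800
Step 8: max=1931073241/388800000, min=1646347817149/335923200000, spread=883978523/13436928000

Answer: 1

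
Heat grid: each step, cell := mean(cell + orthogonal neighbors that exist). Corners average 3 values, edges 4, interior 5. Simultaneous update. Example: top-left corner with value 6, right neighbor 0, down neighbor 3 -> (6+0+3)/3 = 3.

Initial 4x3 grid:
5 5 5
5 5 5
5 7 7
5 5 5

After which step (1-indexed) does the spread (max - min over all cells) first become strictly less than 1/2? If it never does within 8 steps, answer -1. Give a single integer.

Answer: 4

Derivation:
Step 1: max=6, min=5, spread=1
Step 2: max=689/120, min=5, spread=89/120
Step 3: max=763/135, min=613/120, spread=587/1080
Step 4: max=363817/64800, min=6193/1200, spread=5879/12960
  -> spread < 1/2 first at step 4
Step 5: max=21637553/3888000, min=17599/3375, spread=272701/777600
Step 6: max=1290855967/233280000, min=34009247/6480000, spread=2660923/9331200
Step 7: max=77042529053/13996800000, min=228014797/43200000, spread=126629393/559872000
Step 8: max=4604655199927/839808000000, min=123630183307/23328000000, spread=1231748807/6718464000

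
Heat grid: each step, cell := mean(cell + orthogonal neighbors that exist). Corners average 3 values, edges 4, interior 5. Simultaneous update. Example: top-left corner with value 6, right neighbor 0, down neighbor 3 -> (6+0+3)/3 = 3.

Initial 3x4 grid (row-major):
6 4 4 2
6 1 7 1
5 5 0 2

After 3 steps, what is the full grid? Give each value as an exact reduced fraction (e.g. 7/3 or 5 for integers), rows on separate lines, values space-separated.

Answer: 5023/1080 1787/450 13051/3600 1559/540
31147/7200 24841/6000 18191/6000 5183/1800
9491/2160 25817/7200 7559/2400 1727/720

Derivation:
After step 1:
  16/3 15/4 17/4 7/3
  9/2 23/5 13/5 3
  16/3 11/4 7/2 1
After step 2:
  163/36 269/60 97/30 115/36
  593/120 91/25 359/100 67/30
  151/36 971/240 197/80 5/2
After step 3:
  5023/1080 1787/450 13051/3600 1559/540
  31147/7200 24841/6000 18191/6000 5183/1800
  9491/2160 25817/7200 7559/2400 1727/720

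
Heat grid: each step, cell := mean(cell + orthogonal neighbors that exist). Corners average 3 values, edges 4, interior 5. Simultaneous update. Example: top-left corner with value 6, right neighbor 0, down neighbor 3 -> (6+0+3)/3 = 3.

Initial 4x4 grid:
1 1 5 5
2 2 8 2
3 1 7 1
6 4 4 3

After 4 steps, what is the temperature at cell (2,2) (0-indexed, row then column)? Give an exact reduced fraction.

Step 1: cell (2,2) = 21/5
Step 2: cell (2,2) = 403/100
Step 3: cell (2,2) = 11327/3000
Step 4: cell (2,2) = 337037/90000
Full grid after step 4:
  211/81 20461/6750 16409/4500 28367/7200
  18871/6750 144047/45000 14789/4000 281479/72000
  43553/13500 623429/180000 337037/90000 815701/216000
  226739/64800 794153/216000 805321/216000 120677/32400

Answer: 337037/90000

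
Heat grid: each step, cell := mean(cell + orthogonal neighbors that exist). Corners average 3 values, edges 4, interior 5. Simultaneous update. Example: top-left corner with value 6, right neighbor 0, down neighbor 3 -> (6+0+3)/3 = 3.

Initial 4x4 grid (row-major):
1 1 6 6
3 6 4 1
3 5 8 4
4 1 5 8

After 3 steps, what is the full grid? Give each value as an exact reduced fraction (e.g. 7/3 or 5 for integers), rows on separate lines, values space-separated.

Answer: 6643/2160 25939/7200 5791/1440 1867/432
12167/3600 4577/1200 26873/6000 3251/720
12863/3600 25267/6000 28471/6000 18119/3600
7981/2160 30181/7200 35533/7200 11137/2160

Derivation:
After step 1:
  5/3 7/2 17/4 13/3
  13/4 19/5 5 15/4
  15/4 23/5 26/5 21/4
  8/3 15/4 11/2 17/3
After step 2:
  101/36 793/240 205/48 37/9
  187/60 403/100 22/5 55/12
  107/30 211/50 511/100 149/30
  61/18 991/240 1207/240 197/36
After step 3:
  6643/2160 25939/7200 5791/1440 1867/432
  12167/3600 4577/1200 26873/6000 3251/720
  12863/3600 25267/6000 28471/6000 18119/3600
  7981/2160 30181/7200 35533/7200 11137/2160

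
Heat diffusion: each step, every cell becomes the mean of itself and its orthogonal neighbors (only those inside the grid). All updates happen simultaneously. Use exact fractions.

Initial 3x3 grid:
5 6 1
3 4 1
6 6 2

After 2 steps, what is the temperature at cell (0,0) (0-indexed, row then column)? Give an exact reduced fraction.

Answer: 79/18

Derivation:
Step 1: cell (0,0) = 14/3
Step 2: cell (0,0) = 79/18
Full grid after step 2:
  79/18 23/6 26/9
  109/24 19/5 35/12
  14/3 33/8 19/6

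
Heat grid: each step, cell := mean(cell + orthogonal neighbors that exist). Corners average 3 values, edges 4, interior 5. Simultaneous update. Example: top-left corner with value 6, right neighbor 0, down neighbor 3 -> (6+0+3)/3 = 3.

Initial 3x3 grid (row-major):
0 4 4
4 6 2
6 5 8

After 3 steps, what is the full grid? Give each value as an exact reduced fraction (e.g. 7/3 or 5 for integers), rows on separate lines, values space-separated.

Answer: 3881/1080 9209/2400 4231/1080
7663/1800 8591/2000 16501/3600
1133/240 8081/1600 1193/240

Derivation:
After step 1:
  8/3 7/2 10/3
  4 21/5 5
  5 25/4 5
After step 2:
  61/18 137/40 71/18
  119/30 459/100 263/60
  61/12 409/80 65/12
After step 3:
  3881/1080 9209/2400 4231/1080
  7663/1800 8591/2000 16501/3600
  1133/240 8081/1600 1193/240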